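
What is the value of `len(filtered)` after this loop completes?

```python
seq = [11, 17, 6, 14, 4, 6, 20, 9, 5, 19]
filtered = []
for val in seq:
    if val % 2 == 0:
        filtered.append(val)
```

Count even numbers in [11, 17, 6, 14, 4, 6, 20, 9, 5, 19]
`filtered` takes the values: [] → [6] → [6, 14] → [6, 14, 4] → [6, 14, 4, 6] → [6, 14, 4, 6, 20]
So `len(filtered)` = 5

Answer: 5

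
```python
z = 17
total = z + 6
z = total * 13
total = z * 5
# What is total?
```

Trace:
`z = 17` → z = 17
`total = z + 6` → total = 23
`z = total * 13` → z = 299
`total = z * 5` → total = 1495
So total = 1495

Answer: 1495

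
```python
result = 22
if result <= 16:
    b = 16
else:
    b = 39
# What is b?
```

Trace:
`result = 22` → result = 22
`if result <= 16: ...` → result <= 16 is False, take else branch → b = 39
So b = 39

Answer: 39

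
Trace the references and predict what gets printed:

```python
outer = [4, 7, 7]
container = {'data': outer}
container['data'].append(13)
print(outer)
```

Key concept: dict holds reference to list.
Step by step:
`outer = [4, 7, 7]` → outer = [4, 7, 7]
`container = {'data': outer}` → container = {'data': [4, 7, 7]}
`container['data'].append(13)` → outer = [4, 7, 7, 13]; container = {'data': [4, 7, 7, 13]}
`print(outer)` → prints [4, 7, 7, 13]

Answer: [4, 7, 7, 13]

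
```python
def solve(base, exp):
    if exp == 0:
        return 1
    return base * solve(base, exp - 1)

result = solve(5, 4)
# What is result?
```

solve(5, 4) = 5 * 5 * 5 * 5 = 625

Answer: 625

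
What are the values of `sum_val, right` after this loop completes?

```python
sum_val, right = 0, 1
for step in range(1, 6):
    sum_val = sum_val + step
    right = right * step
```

Sum and factorial of 1 to 5
`sum_val, right` takes the values: (0, 1) → (1, 1) → (3, 1) → (3, 2) → (6, 2) → (6, 6) → (10, 6) → (10, 24) → (15, 24) → (15, 120)

Answer: 15, 120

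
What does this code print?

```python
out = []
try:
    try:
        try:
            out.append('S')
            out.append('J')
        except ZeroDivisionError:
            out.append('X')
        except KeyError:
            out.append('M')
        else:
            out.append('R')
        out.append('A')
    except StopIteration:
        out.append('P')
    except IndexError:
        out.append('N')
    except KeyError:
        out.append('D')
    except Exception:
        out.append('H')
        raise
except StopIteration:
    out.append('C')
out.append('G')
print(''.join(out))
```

Execution trace: 'S' (inner try body) → 'J' (inner try body, no exception) → 'R' (inner else) → 'A' (try body, no exception) → 'G' (after the try/except). Output: SJRAG

Answer: SJRAG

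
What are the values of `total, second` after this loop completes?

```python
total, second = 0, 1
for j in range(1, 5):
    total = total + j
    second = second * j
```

Sum and factorial of 1 to 4
`total, second` takes the values: (0, 1) → (1, 1) → (3, 1) → (3, 2) → (6, 2) → (6, 6) → (10, 6) → (10, 24)

Answer: 10, 24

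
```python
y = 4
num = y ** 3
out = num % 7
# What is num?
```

Trace:
`y = 4` → y = 4
`num = y ** 3` → num = 64
`out = num % 7` → out = 1
So num = 64

Answer: 64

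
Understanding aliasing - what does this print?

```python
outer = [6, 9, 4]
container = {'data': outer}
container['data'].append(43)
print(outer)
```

Key concept: dict holds reference to list.
Step by step:
`outer = [6, 9, 4]` → outer = [6, 9, 4]
`container = {'data': outer}` → container = {'data': [6, 9, 4]}
`container['data'].append(43)` → outer = [6, 9, 4, 43]; container = {'data': [6, 9, 4, 43]}
`print(outer)` → prints [6, 9, 4, 43]

Answer: [6, 9, 4, 43]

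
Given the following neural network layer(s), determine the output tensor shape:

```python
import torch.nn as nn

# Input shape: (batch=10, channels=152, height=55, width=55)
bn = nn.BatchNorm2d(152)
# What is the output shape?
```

Input: (10, 152, 55, 55) -> Output: (10, 152, 55, 55)

Answer: (10, 152, 55, 55)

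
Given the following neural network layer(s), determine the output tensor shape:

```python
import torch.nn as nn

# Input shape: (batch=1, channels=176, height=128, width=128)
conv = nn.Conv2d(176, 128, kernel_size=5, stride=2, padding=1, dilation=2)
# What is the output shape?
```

Input: (1, 176, 128, 128) -> Output: (1, 128, 61, 61)

Answer: (1, 128, 61, 61)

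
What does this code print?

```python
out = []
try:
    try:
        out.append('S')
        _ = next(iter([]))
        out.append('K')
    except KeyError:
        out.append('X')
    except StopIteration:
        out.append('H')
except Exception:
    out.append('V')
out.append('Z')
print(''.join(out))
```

Execution trace: 'S' (inner try body) → 'H' (inner except StopIteration) → 'Z' (after the try/except). Output: SHZ

Answer: SHZ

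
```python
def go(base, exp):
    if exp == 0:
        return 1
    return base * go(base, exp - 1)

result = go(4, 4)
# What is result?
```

go(4, 4) = 4 * 4 * 4 * 4 = 256

Answer: 256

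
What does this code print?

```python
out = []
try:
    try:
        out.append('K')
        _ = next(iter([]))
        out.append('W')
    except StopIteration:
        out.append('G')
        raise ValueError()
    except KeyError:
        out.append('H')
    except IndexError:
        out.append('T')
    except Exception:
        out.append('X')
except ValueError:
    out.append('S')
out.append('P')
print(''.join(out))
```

Execution trace: 'K' (inner try body) → 'G' (inner except StopIteration) → 'S' (outer except ValueError) → 'P' (after the try/except). Output: KGSP

Answer: KGSP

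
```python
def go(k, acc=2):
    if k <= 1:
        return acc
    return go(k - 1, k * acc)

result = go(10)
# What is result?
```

Accumulator trace (n, acc): (10, 2) -> (9, 20) -> (8, 180) -> (7, 1440) -> (6, 10080) -> (5, 60480) -> (4, 302400) -> (3, 1209600) -> (2, 3628800) -> (1, 7257600) -> return 7257600

Answer: 7257600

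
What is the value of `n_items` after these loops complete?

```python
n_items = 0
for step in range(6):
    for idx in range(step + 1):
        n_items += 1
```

Triangle: 1 + 2 + ... + 6
`n_items` takes the values: 0 → 1 → 2 → 3 → 4 → 5 → 6 → 7 → 8 → 9 → 10 → 11 → 12 → 13 → 14 → 15 → 16 → 17 → 18 → 19 → 20 → 21

Answer: 21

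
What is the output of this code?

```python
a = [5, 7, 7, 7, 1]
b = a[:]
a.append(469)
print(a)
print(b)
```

Key concept: slice [:] creates copy.
Step by step:
`a = [5, 7, 7, 7, 1]` → a = [5, 7, 7, 7, 1]
`b = a[:]` → b = [5, 7, 7, 7, 1]
`a.append(469)` → a = [5, 7, 7, 7, 1, 469]
`print(a)` → prints [5, 7, 7, 7, 1, 469]
`print(b)` → prints [5, 7, 7, 7, 1]

Answer:
[5, 7, 7, 7, 1, 469]
[5, 7, 7, 7, 1]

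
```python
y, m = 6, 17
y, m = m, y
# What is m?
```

Trace:
`y, m = 6, 17` → y = 6; m = 17
`y, m = m, y` → y = 17; m = 6
So m = 6

Answer: 6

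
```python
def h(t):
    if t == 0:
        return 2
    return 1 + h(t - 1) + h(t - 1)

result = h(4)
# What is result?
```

h(t) = 1 + 2·h(t-1), h(0)=2. Closed form: (2+1)·2^4 - 1 = 47.

Answer: 47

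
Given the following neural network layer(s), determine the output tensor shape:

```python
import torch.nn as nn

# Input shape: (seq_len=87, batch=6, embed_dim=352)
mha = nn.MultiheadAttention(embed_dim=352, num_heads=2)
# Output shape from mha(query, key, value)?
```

Input: (87, 6, 352) -> Output: (87, 6, 352)

Answer: (87, 6, 352)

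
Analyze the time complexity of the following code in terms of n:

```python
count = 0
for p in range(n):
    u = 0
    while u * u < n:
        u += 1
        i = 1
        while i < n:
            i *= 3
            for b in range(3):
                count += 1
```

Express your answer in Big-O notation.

Each loop level contributes: n × √n × log n × 1. Multiplying the contributions gives O(n√n log n).

Answer: O(n√n log n)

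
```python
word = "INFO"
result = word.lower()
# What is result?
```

Trace:
`word = "INFO"` → word = 'INFO'
`result = word.lower()` → result = 'info'
So result = 'info'

Answer: 'info'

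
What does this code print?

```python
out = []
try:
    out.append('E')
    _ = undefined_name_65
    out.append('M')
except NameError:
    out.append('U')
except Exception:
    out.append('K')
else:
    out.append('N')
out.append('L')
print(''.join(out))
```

Execution trace: 'E' (try body) → 'U' (except NameError) → 'L' (after the try/except). Output: EUL

Answer: EUL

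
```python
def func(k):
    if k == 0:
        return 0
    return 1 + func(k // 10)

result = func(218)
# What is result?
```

Count of digits of 218: 3

Answer: 3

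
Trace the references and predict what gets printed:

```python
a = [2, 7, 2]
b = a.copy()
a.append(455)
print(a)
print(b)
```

Key concept: list.copy() creates independent copy.
Step by step:
`a = [2, 7, 2]` → a = [2, 7, 2]
`b = a.copy()` → b = [2, 7, 2]
`a.append(455)` → a = [2, 7, 2, 455]
`print(a)` → prints [2, 7, 2, 455]
`print(b)` → prints [2, 7, 2]

Answer:
[2, 7, 2, 455]
[2, 7, 2]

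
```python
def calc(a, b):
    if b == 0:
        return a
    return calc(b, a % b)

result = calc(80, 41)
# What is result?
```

calc(80, 41) -> calc(41, 39) -> calc(39, 2) -> calc(2, 1) -> calc(1, 0) -> 1

Answer: 1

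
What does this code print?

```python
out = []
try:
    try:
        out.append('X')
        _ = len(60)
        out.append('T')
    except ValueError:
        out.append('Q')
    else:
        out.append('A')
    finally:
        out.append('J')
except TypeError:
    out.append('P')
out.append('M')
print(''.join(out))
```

Execution trace: 'X' (try body) → 'J' (finally) → 'P' (outer except TypeError) → 'M' (after the try/except). Output: XJPM

Answer: XJPM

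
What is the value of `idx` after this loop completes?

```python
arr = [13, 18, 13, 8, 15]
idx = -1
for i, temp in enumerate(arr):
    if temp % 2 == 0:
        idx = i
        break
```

First even number index in [13, 18, 13, 8, 15]
`idx` takes the values: -1 → 1

Answer: 1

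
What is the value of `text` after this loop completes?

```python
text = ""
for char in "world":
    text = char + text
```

Reverse 'world'
`text` takes the values: "" → "w" → "ow" → "row" → "lrow" → "dlrow"

Answer: "dlrow"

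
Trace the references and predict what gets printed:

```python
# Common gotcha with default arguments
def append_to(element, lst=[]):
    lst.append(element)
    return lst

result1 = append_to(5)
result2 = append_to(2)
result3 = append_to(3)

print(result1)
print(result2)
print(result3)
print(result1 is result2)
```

Key concept: mutable default argument gotcha.
Step by step:
`result1 = append_to(5)` → result1 = [5]
`result2 = append_to(2)` → result1 = [5, 2] (same object as result2); result2 = [5, 2] (same object as result1)
`result3 = append_to(3)` → result1 = [5, 2, 3] (same object as result2, result3); result2 = [5, 2, 3] (same object as result1, result3); result3 = [5, 2, 3] (same object as result1, result2)
`print(result1)` → prints [5, 2, 3]
`print(result2)` → prints [5, 2, 3]
`print(result3)` → prints [5, 2, 3]
`print(result1 is result2)` → prints True

Answer:
[5, 2, 3]
[5, 2, 3]
[5, 2, 3]
True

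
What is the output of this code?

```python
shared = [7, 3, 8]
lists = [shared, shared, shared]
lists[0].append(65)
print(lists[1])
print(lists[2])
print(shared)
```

Key concept: list of same reference.
Step by step:
`shared = [7, 3, 8]` → shared = [7, 3, 8]
`lists = [shared, shared, shared]` → lists = [[7, 3, 8], [7, 3, 8], [7, 3, 8]]
`lists[0].append(65)` → shared = [7, 3, 8, 65]; lists = [[7, 3, 8, 65], [7, 3, 8, 65], [7, 3, 8, 65]]
`print(lists[1])` → prints [7, 3, 8, 65]
`print(lists[2])` → prints [7, 3, 8, 65]
`print(shared)` → prints [7, 3, 8, 65]

Answer:
[7, 3, 8, 65]
[7, 3, 8, 65]
[7, 3, 8, 65]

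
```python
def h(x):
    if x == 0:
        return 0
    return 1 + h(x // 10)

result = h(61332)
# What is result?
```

Count of digits of 61332: 5

Answer: 5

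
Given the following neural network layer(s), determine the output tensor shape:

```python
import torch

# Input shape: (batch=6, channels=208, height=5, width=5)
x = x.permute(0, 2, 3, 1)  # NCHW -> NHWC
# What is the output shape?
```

Input: (6, 208, 5, 5) -> Output: (6, 5, 5, 208)

Answer: (6, 5, 5, 208)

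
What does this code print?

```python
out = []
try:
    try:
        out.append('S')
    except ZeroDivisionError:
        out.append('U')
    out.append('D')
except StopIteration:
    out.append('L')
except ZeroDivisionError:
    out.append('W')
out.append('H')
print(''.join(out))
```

Execution trace: 'S' (inner try body, no exception) → 'D' (try body, no exception) → 'H' (after the try/except). Output: SDH

Answer: SDH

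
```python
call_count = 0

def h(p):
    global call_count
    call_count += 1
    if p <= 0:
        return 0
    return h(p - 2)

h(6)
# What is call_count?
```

Linear recursion stepping by 2: 4 calls from p=6 down to ≤0.

Answer: 4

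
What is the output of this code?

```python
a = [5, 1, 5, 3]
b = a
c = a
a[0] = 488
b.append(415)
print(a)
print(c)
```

Key concept: multiple aliases.
Step by step:
`a = [5, 1, 5, 3]` → a = [5, 1, 5, 3]
`b = a` → b = [5, 1, 5, 3] (same object as a)
`c = a` → c = [5, 1, 5, 3] (same object as a, b)
`a[0] = 488` → a = [488, 1, 5, 3] (same object as b, c); b = [488, 1, 5, 3] (same object as a, c); c = [488, 1, 5, 3] (same object as a, b)
`b.append(415)` → a = [488, 1, 5, 3, 415] (same object as b, c); b = [488, 1, 5, 3, 415] (same object as a, c); c = [488, 1, 5, 3, 415] (same object as a, b)
`print(a)` → prints [488, 1, 5, 3, 415]
`print(c)` → prints [488, 1, 5, 3, 415]

Answer:
[488, 1, 5, 3, 415]
[488, 1, 5, 3, 415]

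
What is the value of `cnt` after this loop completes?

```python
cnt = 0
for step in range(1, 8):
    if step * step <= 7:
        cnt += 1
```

Count numbers where step² ≤ 7
`cnt` takes the values: 0 → 1 → 2

Answer: 2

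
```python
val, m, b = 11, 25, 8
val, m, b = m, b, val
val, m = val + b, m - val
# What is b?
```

Trace:
`val, m, b = 11, 25, 8` → val = 11; m = 25; b = 8
`val, m, b = m, b, val` → val = 25; m = 8; b = 11
`val, m = val + b, m - val` → val = 36; m = -17
So b = 11

Answer: 11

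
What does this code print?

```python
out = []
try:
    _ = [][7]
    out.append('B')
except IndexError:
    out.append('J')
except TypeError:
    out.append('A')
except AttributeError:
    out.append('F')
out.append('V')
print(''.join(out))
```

Execution trace: 'J' (except IndexError) → 'V' (after the try/except). Output: JV

Answer: JV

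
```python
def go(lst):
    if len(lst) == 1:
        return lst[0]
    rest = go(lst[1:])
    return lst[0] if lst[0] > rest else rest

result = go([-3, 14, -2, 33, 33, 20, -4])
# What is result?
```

Recursive max over [-3, 14, -2, 33, 33, 20, -4] = 33

Answer: 33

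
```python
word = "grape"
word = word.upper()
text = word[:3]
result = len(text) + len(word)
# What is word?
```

Trace:
`word = "grape"` → word = 'grape'
`word = word.upper()` → word = 'GRAPE'
`text = word[:3]` → text = 'GRA'
`result = len(text) + len(word)` → result = 8
So word = 'GRAPE'

Answer: 'GRAPE'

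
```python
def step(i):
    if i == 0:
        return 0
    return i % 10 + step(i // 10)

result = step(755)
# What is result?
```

Sum of digits of 755: 5 + 5 + 7 = 17

Answer: 17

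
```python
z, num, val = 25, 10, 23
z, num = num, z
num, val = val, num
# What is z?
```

Trace:
`z, num, val = 25, 10, 23` → z = 25; num = 10; val = 23
`z, num = num, z` → z = 10; num = 25
`num, val = val, num` → num = 23; val = 25
So z = 10

Answer: 10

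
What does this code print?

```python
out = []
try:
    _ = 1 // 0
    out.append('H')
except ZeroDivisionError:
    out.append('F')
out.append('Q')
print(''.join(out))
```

Execution trace: 'F' (except ZeroDivisionError) → 'Q' (after the try/except). Output: FQ

Answer: FQ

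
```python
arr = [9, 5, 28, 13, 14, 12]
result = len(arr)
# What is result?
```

Trace:
`arr = [9, 5, 28, 13, 14, 12]` → arr = [9, 5, 28, 13, 14, 12]
`result = len(arr)` → result = 6
So result = 6

Answer: 6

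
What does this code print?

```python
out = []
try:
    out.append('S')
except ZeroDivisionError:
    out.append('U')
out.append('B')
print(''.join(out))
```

Execution trace: 'S' (try body, no exception) → 'B' (after the try/except). Output: SB

Answer: SB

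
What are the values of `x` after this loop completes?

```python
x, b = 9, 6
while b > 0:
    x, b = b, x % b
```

GCD of 9 and 6
`x` takes the values: 9 → 6 → 3

Answer: 3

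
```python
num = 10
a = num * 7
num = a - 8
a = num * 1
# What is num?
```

Trace:
`num = 10` → num = 10
`a = num * 7` → a = 70
`num = a - 8` → num = 62
`a = num * 1` → a = 62
So num = 62

Answer: 62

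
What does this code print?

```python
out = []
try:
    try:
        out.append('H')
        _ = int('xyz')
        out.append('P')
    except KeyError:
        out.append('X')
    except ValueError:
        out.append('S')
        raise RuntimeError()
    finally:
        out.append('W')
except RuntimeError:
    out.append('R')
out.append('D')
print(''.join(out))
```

Execution trace: 'H' (inner try body) → 'S' (inner except ValueError) → 'W' (inner finally) → 'R' (outer except RuntimeError) → 'D' (after the try/except). Output: HSWRD

Answer: HSWRD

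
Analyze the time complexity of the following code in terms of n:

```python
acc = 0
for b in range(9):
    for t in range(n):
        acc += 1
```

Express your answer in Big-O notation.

Each loop level contributes: 1 × n. Multiplying the contributions gives O(n).

Answer: O(n)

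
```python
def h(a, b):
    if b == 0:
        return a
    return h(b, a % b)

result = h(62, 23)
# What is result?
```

h(62, 23) -> h(23, 16) -> h(16, 7) -> h(7, 2) -> h(2, 1) -> h(1, 0) -> 1

Answer: 1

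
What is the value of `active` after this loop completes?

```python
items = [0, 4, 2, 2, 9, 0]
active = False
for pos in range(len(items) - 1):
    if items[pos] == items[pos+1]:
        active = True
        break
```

Check consecutive duplicates in [0, 4, 2, 2, 9, 0]
`active` takes the values: False → True

Answer: True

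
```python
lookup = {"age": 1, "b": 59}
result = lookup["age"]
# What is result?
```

Trace:
`lookup = {"age": 1, "b": 59}` → lookup = {'age': 1, 'b': 59}
`result = lookup["age"]` → result = 1
So result = 1

Answer: 1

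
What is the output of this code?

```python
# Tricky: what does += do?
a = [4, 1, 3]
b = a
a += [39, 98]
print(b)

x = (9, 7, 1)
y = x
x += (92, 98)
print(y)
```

Key concept: += behavior differs for mutable vs immutable.
Step by step:
`a = [4, 1, 3]` → a = [4, 1, 3]
`b = a` → b = [4, 1, 3] (same object as a)
`a += [39, 98]` → a = [4, 1, 3, 39, 98] (same object as b); b = [4, 1, 3, 39, 98] (same object as a)
`print(b)` → prints [4, 1, 3, 39, 98]
`x = (9, 7, 1)` → x = (9, 7, 1)
`y = x` → y = (9, 7, 1)
`x += (92, 98)` → x = (9, 7, 1, 92, 98)
`print(y)` → prints (9, 7, 1)

Answer:
[4, 1, 3, 39, 98]
(9, 7, 1)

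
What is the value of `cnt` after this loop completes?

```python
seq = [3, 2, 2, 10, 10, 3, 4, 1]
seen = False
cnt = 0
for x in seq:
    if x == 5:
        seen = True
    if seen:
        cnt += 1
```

Count elements after first 5 in [3, 2, 2, 10, 10, 3, 4, 1]
`cnt` takes the values: 0

Answer: 0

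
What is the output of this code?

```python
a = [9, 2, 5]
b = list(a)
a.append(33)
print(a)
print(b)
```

Key concept: list() constructor creates copy.
Step by step:
`a = [9, 2, 5]` → a = [9, 2, 5]
`b = list(a)` → b = [9, 2, 5]
`a.append(33)` → a = [9, 2, 5, 33]
`print(a)` → prints [9, 2, 5, 33]
`print(b)` → prints [9, 2, 5]

Answer:
[9, 2, 5, 33]
[9, 2, 5]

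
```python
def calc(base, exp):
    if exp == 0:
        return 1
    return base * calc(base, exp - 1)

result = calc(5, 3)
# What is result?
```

calc(5, 3) = 5 * 5 * 5 = 125

Answer: 125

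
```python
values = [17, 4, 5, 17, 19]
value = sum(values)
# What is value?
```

Trace:
`values = [17, 4, 5, 17, 19]` → values = [17, 4, 5, 17, 19]
`value = sum(values)` → value = 62
So value = 62

Answer: 62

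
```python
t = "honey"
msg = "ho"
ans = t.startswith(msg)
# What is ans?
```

Trace:
`t = "honey"` → t = 'honey'
`msg = "ho"` → msg = 'ho'
`ans = t.startswith(msg)` → ans = True
So ans = True

Answer: True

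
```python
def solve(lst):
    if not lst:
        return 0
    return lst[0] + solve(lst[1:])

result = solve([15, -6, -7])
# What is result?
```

15 + (-6) + (-7) + 0 = 2

Answer: 2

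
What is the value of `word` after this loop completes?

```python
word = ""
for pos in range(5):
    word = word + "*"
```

Repeat '*' 5 times
`word` takes the values: "" → "*" → "**" → "***" → "****" → "*****"

Answer: "*****"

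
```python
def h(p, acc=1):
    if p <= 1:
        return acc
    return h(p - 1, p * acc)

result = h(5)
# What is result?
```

Accumulator trace (n, acc): (5, 1) -> (4, 5) -> (3, 20) -> (2, 60) -> (1, 120) -> return 120

Answer: 120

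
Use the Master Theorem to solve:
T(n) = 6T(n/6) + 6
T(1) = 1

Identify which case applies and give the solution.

a=6, b=6, f(n)=6. log_6(6) = 1. Since c=0 < 1, Case 1 applies: T(n) = Θ(n^log_b(a)) = O(n).

Answer: O(n) - Case 1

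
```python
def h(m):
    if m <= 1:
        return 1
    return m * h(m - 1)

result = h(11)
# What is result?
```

h(11) = 11 * 10 * 9 * 8 * 7 * 6 * 5 * 4 * 3 * 2 * 1 = 39916800

Answer: 39916800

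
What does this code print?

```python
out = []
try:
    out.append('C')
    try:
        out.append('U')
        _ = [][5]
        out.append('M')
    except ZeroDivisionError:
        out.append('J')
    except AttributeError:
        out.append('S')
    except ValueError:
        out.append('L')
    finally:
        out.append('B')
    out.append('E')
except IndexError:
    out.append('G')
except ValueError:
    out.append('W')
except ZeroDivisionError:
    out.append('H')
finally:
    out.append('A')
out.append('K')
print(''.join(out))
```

Execution trace: 'C' (try body) → 'U' (inner try body) → 'B' (inner finally) → 'G' (except IndexError) → 'A' (finally) → 'K' (after the try/except). Output: CUBGAK

Answer: CUBGAK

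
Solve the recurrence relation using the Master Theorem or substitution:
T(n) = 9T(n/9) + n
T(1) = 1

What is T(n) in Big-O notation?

By Master Theorem: a=9, b=9, f(n)=n. Since log_9(9) = 1 and f(n) = Θ(n^1), Case 2 applies. T(n) = O(n log n).

Answer: O(n log n)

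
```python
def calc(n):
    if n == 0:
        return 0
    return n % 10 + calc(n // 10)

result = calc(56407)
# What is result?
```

Sum of digits of 56407: 7 + 0 + 4 + 6 + 5 = 22

Answer: 22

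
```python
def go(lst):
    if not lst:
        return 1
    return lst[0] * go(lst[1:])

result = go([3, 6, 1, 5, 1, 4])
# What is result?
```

Product over [3, 6, 1, 5, 1, 4] = 3 * 6 * 1 * 5 * 1 * 4 = 360

Answer: 360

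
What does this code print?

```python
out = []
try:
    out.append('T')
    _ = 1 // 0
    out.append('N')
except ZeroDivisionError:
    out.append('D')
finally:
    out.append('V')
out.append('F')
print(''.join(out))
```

Execution trace: 'T' (try body) → 'D' (except ZeroDivisionError) → 'V' (finally) → 'F' (after the try/except). Output: TDVF

Answer: TDVF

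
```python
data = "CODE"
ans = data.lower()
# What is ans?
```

Trace:
`data = "CODE"` → data = 'CODE'
`ans = data.lower()` → ans = 'code'
So ans = 'code'

Answer: 'code'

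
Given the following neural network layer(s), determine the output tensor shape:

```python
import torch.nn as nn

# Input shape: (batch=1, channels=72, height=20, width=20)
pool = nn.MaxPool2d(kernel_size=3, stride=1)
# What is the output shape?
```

Input: (1, 72, 20, 20) -> Output: (1, 72, 18, 18)

Answer: (1, 72, 18, 18)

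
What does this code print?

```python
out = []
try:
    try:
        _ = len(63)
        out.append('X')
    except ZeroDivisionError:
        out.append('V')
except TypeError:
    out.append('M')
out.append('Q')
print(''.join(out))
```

Execution trace: 'M' (outer except TypeError) → 'Q' (after the try/except). Output: MQ

Answer: MQ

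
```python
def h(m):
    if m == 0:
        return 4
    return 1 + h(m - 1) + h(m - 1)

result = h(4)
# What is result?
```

h(m) = 1 + 2·h(m-1), h(0)=4. Closed form: (4+1)·2^4 - 1 = 79.

Answer: 79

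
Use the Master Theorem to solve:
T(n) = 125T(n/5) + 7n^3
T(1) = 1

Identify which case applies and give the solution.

a=125, b=5, f(n)=7n^3. log_5(125) = 3. Since c=3 = 3, Case 2 applies: T(n) = Θ(n^log_b(a) · log n) = O(n^3 log n).

Answer: O(n^3 log n) - Case 2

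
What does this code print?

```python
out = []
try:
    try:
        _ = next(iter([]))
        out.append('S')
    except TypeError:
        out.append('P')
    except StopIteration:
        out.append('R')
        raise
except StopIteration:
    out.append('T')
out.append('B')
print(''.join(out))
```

Execution trace: 'R' (inner except StopIteration) → 'T' (outer except StopIteration) → 'B' (after the try/except). Output: RTB

Answer: RTB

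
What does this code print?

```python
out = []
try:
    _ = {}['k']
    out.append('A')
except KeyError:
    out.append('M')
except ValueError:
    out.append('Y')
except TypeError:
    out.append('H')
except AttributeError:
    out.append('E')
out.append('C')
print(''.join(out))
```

Execution trace: 'M' (except KeyError) → 'C' (after the try/except). Output: MC

Answer: MC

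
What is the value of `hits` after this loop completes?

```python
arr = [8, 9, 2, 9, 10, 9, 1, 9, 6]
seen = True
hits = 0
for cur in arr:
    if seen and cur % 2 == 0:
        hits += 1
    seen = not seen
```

Count even values at even positions
`hits` takes the values: 0 → 1 → 2 → 3 → 4

Answer: 4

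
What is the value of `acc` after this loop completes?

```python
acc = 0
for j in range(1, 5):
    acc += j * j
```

Sum of squares 1² to 4² = 30
`acc` takes the values: 0 → 1 → 5 → 14 → 30

Answer: 30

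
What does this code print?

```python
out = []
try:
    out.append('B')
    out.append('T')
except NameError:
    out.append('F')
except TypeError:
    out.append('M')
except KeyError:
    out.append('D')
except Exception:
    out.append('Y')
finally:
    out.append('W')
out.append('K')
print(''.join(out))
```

Execution trace: 'B' (try body) → 'T' (try body, no exception) → 'W' (finally) → 'K' (after the try/except). Output: BTWK

Answer: BTWK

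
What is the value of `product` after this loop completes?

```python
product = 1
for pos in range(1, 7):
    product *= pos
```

6! = 720
`product` takes the values: 1 → 2 → 6 → 24 → 120 → 720

Answer: 720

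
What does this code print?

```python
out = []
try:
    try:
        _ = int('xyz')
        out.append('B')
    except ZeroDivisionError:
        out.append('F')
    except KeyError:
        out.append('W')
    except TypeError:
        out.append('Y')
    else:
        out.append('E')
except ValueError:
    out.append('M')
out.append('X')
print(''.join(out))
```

Execution trace: 'M' (outer except ValueError) → 'X' (after the try/except). Output: MX

Answer: MX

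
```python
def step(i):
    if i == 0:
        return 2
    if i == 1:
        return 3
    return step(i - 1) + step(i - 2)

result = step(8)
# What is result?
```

Build up from base cases: step(0)=2, step(1)=3, step(2)=5, step(3)=8, step(4)=13, step(5)=21, step(6)=34, ..., step(8)=89

Answer: 89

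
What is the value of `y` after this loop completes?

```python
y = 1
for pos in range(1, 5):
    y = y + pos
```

Start at 1, add 1 through 4
`y` takes the values: 1 → 2 → 4 → 7 → 11

Answer: 11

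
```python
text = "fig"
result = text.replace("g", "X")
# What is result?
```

Trace:
`text = "fig"` → text = 'fig'
`result = text.replace("g", "X")` → result = 'fiX'
So result = 'fiX'

Answer: 'fiX'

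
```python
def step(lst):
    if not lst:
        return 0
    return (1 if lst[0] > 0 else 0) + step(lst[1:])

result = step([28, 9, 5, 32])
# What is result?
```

Count of positive elements in [28, 9, 5, 32] = 4

Answer: 4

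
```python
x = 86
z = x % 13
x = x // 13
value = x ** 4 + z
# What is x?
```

Trace:
`x = 86` → x = 86
`z = x % 13` → z = 8
`x = x // 13` → x = 6
`value = x ** 4 + z` → value = 1304
So x = 6

Answer: 6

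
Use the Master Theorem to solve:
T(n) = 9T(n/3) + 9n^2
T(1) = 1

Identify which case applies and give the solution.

a=9, b=3, f(n)=9n^2. log_3(9) = 2. Since c=2 = 2, Case 2 applies: T(n) = Θ(n^log_b(a) · log n) = O(n^2 log n).

Answer: O(n^2 log n) - Case 2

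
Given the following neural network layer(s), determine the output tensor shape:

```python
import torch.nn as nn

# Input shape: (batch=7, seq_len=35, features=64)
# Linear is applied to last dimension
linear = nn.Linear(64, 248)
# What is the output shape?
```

Input: (7, 35, 64) -> Output: (7, 35, 248)

Answer: (7, 35, 248)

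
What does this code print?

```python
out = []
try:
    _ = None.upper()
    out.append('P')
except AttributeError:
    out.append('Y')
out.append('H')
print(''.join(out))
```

Execution trace: 'Y' (except AttributeError) → 'H' (after the try/except). Output: YH

Answer: YH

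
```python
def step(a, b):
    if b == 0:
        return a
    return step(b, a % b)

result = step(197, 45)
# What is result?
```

step(197, 45) -> step(45, 17) -> step(17, 11) -> step(11, 6) -> step(6, 5) -> step(5, 1) -> step(1, 0) -> 1

Answer: 1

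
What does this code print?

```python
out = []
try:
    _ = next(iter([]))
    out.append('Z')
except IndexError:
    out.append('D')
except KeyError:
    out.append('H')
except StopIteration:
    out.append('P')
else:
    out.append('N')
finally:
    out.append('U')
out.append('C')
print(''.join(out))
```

Execution trace: 'P' (except StopIteration) → 'U' (finally) → 'C' (after the try/except). Output: PUC

Answer: PUC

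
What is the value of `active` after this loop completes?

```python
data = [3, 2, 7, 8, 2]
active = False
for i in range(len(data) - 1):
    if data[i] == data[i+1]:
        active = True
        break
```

Check consecutive duplicates in [3, 2, 7, 8, 2]
`active` takes the values: False

Answer: False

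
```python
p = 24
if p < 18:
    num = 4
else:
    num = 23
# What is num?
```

Trace:
`p = 24` → p = 24
`if p < 18: ...` → p < 18 is False, take else branch → num = 23
So num = 23

Answer: 23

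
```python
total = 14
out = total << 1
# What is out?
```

Trace:
`total = 14` → total = 14
`out = total << 1` → out = 28
So out = 28

Answer: 28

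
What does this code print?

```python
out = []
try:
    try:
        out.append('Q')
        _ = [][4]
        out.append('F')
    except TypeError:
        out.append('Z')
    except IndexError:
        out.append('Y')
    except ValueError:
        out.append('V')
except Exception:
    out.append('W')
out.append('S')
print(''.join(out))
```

Execution trace: 'Q' (inner try body) → 'Y' (inner except IndexError) → 'S' (after the try/except). Output: QYS

Answer: QYS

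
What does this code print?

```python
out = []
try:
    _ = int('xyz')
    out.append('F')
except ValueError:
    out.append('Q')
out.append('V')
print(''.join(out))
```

Execution trace: 'Q' (except ValueError) → 'V' (after the try/except). Output: QV

Answer: QV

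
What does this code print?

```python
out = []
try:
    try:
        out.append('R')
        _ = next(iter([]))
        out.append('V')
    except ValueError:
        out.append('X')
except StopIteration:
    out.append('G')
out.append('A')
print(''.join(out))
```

Execution trace: 'R' (try body) → 'G' (outer except StopIteration) → 'A' (after the try/except). Output: RGA

Answer: RGA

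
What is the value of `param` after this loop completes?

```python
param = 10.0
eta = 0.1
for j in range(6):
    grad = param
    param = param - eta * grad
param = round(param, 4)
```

Gradient descent: w = 10.0 * (1 - 0.1)^6
`param` takes the values: 10.0 → 9.0 → 8.1 → 7.29 → 6.561 → 5.9049 → 5.31441 → 5.3144

Answer: 5.3144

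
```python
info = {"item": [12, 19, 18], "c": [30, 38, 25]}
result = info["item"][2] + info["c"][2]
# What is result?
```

Trace:
`info = {"item": [12, 19, 18], "c": [30, 38, 25]}` → info = {'item': [12, 19, 18], 'c': [30, 38, 25]}
`result = info["item"][2] + info["c"][2]` → result = 43
So result = 43

Answer: 43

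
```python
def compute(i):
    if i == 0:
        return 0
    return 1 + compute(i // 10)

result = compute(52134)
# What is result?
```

Count of digits of 52134: 5

Answer: 5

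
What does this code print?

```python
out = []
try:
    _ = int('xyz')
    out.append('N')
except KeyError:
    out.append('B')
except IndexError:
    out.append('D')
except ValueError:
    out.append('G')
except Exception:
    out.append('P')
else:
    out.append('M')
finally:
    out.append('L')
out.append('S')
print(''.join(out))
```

Execution trace: 'G' (except ValueError) → 'L' (finally) → 'S' (after the try/except). Output: GLS

Answer: GLS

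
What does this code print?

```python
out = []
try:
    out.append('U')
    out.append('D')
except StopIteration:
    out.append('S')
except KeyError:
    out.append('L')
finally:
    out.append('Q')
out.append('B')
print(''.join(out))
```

Execution trace: 'U' (try body) → 'D' (try body, no exception) → 'Q' (finally) → 'B' (after the try/except). Output: UDQB

Answer: UDQB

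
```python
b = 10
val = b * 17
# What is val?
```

Trace:
`b = 10` → b = 10
`val = b * 17` → val = 170
So val = 170

Answer: 170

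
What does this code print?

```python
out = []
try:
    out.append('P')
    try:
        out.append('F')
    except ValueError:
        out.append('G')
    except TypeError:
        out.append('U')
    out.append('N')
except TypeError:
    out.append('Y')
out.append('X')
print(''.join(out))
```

Execution trace: 'P' (try body) → 'F' (inner try body, no exception) → 'N' (try body, no exception) → 'X' (after the try/except). Output: PFNX

Answer: PFNX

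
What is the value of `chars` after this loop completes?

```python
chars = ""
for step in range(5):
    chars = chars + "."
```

Repeat '.' 5 times
`chars` takes the values: "" → "." → ".." → "..." → "...." → "....."

Answer: "....."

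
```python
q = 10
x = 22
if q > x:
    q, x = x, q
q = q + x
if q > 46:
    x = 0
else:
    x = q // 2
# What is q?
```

Trace:
`q = 10` → q = 10
`x = 22` → x = 22
`if q > x: ...` → q > x is False → no variable changes
`q = q + x` → q = 32
`if q > 46: ...` → q > 46 is False, take else branch → x = 16
So q = 32

Answer: 32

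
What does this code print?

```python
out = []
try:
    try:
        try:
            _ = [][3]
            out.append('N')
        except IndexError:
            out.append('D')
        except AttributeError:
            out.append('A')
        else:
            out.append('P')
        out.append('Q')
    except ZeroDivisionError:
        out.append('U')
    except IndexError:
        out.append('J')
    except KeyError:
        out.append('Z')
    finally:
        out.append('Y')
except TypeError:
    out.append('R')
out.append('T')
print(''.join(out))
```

Execution trace: 'D' (inner except IndexError) → 'Q' (try body, no exception) → 'Y' (finally) → 'T' (after the try/except). Output: DQYT

Answer: DQYT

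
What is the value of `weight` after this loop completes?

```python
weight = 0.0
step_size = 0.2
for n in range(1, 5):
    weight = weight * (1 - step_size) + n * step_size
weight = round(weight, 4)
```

Moving average with lr=0.2
`weight` takes the values: 0.0 → 0.2 → 0.56 → 1.048 → 1.6384

Answer: 1.6384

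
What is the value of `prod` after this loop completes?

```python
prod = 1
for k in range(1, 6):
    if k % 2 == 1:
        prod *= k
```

Product of odd numbers 1 to 5
`prod` takes the values: 1 → 3 → 15

Answer: 15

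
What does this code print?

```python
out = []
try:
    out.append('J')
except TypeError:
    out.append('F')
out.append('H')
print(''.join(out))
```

Execution trace: 'J' (try body, no exception) → 'H' (after the try/except). Output: JH

Answer: JH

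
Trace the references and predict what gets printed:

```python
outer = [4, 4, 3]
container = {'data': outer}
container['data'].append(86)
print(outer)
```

Key concept: dict holds reference to list.
Step by step:
`outer = [4, 4, 3]` → outer = [4, 4, 3]
`container = {'data': outer}` → container = {'data': [4, 4, 3]}
`container['data'].append(86)` → outer = [4, 4, 3, 86]; container = {'data': [4, 4, 3, 86]}
`print(outer)` → prints [4, 4, 3, 86]

Answer: [4, 4, 3, 86]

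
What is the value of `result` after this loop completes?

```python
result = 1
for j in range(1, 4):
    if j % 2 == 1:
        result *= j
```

Product of odd numbers 1 to 3
`result` takes the values: 1 → 3

Answer: 3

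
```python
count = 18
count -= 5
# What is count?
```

Trace:
`count = 18` → count = 18
`count -= 5` → count = 13
So count = 13

Answer: 13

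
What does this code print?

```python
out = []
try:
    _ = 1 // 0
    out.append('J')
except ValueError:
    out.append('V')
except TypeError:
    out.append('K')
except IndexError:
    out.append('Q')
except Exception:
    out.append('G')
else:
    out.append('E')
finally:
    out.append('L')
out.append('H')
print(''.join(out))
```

Execution trace: 'G' (except Exception) → 'L' (finally) → 'H' (after the try/except). Output: GLH

Answer: GLH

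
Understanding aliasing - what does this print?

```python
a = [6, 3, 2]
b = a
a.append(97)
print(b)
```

Key concept: basic list aliasing.
Step by step:
`a = [6, 3, 2]` → a = [6, 3, 2]
`b = a` → b = [6, 3, 2] (same object as a)
`a.append(97)` → a = [6, 3, 2, 97] (same object as b); b = [6, 3, 2, 97] (same object as a)
`print(b)` → prints [6, 3, 2, 97]

Answer: [6, 3, 2, 97]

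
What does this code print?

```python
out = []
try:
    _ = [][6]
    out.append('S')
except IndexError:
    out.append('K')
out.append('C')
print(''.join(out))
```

Execution trace: 'K' (except IndexError) → 'C' (after the try/except). Output: KC

Answer: KC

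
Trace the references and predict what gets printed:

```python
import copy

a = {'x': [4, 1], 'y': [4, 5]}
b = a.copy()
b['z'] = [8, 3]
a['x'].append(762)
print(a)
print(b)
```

Key concept: shallow copy of dict with mutable values.
Step by step:
`a = {'x': [4, 1], 'y': [4, 5]}` → a = {'x': [4, 1], 'y': [4, 5]}
`b = a.copy()` → b = {'x': [4, 1], 'y': [4, 5]}
`b['z'] = [8, 3]` → b = {'x': [4, 1], 'y': [4, 5], 'z': [8, 3]}
`a['x'].append(762)` → a = {'x': [4, 1, 762], 'y': [4, 5]}; b = {'x': [4, 1, 762], 'y': [4, 5], 'z': [8, 3]}
`print(a)` → prints {'x': [4, 1, 762], 'y': [4, 5]}
`print(b)` → prints {'x': [4, 1, 762], 'y': [4, 5], 'z': [8, 3]}

Answer:
{'x': [4, 1, 762], 'y': [4, 5]}
{'x': [4, 1, 762], 'y': [4, 5], 'z': [8, 3]}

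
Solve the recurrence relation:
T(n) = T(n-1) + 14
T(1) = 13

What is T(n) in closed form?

Unrolling: T(n) = T(1) + 14·(n-1) = 13 + 14(n-1) = 14n - 1.

Answer: T(n) = 14n - 1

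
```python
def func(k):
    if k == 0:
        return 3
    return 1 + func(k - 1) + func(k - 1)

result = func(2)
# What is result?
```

func(k) = 1 + 2·func(k-1), func(0)=3. Closed form: (3+1)·2^2 - 1 = 15.

Answer: 15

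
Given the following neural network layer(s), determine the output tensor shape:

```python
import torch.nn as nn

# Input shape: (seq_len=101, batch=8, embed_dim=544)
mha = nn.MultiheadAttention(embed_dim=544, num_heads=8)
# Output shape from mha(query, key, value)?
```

Input: (101, 8, 544) -> Output: (101, 8, 544)

Answer: (101, 8, 544)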